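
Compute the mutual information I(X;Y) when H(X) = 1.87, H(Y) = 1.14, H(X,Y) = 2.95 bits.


I(X;Y) = H(X) + H(Y) - H(X,Y) = 1.87 + 1.14 - 2.95 = 0.06

0.06 bits


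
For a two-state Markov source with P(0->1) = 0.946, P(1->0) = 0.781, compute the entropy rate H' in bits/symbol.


Stationary distribution: pi_0 = p10/(p01+p10) = 0.4522, pi_1 = 0.5478. Entropy rate H' = pi_0*H(p01) + pi_1*H(p10) = 0.4522*0.3032 + 0.5478*0.7583 = 0.5525

0.5525 bits/symbol


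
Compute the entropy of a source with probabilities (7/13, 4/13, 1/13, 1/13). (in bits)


H = -sum(p_i * log2(p_i)). Terms: -(7/13)*log2(7/13) = 0.480892; -(4/13)*log2(4/13) = 0.523212; -(1/13)*log2(1/13) = 0.284649; -(1/13)*log2(1/13) = 0.284649. H = 0.480892 + 0.523212 + 0.284649 + 0.284649 = 1.5734

1.5734 bits


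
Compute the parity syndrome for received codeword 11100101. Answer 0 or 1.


Syndrome = XOR of all bits = 1 XOR 1 XOR 1 XOR 0 XOR 0 XOR 1 XOR 0 XOR 1 = 1

1


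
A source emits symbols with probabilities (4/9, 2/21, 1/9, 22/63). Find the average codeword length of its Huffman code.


Huffman construction (repeatedly merge the two least-probable nodes; each merge adds 1 bit to every symbol beneath it): 2/21 + 1/9 = 13/63; 13/63 + 22/63 = 5/9; 4/9 + 5/9 = 1. Resulting codeword lengths (in the order the probabilities were given): (1, 3, 3, 2). L_avg = sum(p_i * l_i) = 4/9*1 + 2/21*3 + 1/9*3 + 22/63*2 = 37/21 = 1.7619

1.7619 bits


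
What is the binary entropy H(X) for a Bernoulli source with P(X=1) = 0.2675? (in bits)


H = -p*log2(p) - (1-p)*log2(1-p). -0.2675*log2(0.2675) = 0.508889; -0.7325*log2(0.7325) = 0.328965. H = 0.508889 + 0.328965 = 0.8379

0.8379 bits


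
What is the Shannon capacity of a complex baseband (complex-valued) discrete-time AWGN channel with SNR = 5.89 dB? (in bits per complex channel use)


SNR_linear = 10^(5.89/10) = 3.8815; C = log2(1 + SNR_linear) = log2(1 + 3.8815) = 2.2873

2.2873 bits/channel use


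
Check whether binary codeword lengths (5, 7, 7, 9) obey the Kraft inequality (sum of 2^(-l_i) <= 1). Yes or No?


Kraft sum = sum(2^(-l_i)) = 0.0488, need <= 1. Result: satisfied (a binary prefix-free code with these lengths exists)

Yes


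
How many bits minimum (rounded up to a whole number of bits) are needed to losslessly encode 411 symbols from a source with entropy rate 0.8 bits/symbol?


Minimum bits >= n * H = 411 * 0.8 = 328.8, rounded up to a whole number of bits = 329

329 bits


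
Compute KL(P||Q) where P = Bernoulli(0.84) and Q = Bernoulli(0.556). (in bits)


KL = p*log2(p/q) + (1-p)*log2((1-p)/(1-q)) = 0.84*log2(0.84/0.556) + 0.16*log2(0.16/0.444) = 0.2645

0.2645 bits


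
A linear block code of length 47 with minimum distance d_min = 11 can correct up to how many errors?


Correction capability = floor((d-1)/2) = floor((11-1)/2) = 5

5 errors


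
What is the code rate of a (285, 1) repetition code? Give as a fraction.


Rate = k/n = 1/285

1/285


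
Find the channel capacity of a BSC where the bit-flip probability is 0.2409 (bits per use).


H(p) = -p*log2(p) - (1-p)*log2(1-p) = -0.2409*log2(0.2409) - 0.7591*log2(0.7591) = 0.494687 + 0.301847 = 0.7965. C = 1 - H(p) = 1 - 0.7965 = 0.2035

0.2035 bits


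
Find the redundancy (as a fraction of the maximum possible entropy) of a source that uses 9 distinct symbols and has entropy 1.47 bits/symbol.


H_max = log2(K) = log2(9) = 3.1699 bits/symbol. Redundancy = 1 - H/H_max = 1 - 1.47/3.1699 = 1 - 0.4637 = 0.5363

0.5363


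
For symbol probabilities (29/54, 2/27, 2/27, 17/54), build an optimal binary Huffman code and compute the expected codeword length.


Huffman construction (repeatedly merge the two least-probable nodes; each merge adds 1 bit to every symbol beneath it): 2/27 + 2/27 = 4/27; 4/27 + 17/54 = 25/54; 25/54 + 29/54 = 1. Resulting codeword lengths (in the order the probabilities were given): (1, 3, 3, 2). L_avg = sum(p_i * l_i) = 29/54*1 + 2/27*3 + 2/27*3 + 17/54*2 = 29/18 = 1.6111

1.6111 bits


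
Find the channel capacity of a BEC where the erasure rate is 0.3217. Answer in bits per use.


C = 1 - epsilon = 1 - 0.3217 = 0.6783

0.6783 bits


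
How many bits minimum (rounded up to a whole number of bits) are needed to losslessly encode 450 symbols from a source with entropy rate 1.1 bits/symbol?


Minimum bits >= n * H = 450 * 1.1 = 495.0, rounded up to a whole number of bits = 495

495 bits


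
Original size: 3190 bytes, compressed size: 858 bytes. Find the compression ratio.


Ratio = original / compressed = 3190 / 858 = 3.7179

3.7179


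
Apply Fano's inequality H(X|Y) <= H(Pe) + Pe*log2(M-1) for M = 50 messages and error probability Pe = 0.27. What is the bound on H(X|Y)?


H(Pe) = -Pe*log2(Pe) - (1-Pe)*log2(1-Pe) = -0.27*log2(0.27) - 0.73*log2(0.73) = 0.510022 + 0.331443 = 0.8415. Pe*log2(M-1) = 0.27*log2(49) = 1.515972. Bound = H(Pe) + Pe*log2(M-1) = 0.510022 + 0.331443 + 1.515972 = 2.3574

2.3574 bits


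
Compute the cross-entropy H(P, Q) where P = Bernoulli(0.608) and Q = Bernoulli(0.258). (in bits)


H(P,Q) = -p*log2(q) - (1-p)*log2(1-q). -0.608*log2(0.258) = 1.188371; -0.392*log2(0.742) = 0.168759. H(P,Q) = 1.188371 + 0.168759 = 1.3571

1.3571 bits


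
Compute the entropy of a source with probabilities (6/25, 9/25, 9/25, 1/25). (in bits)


H = -sum(p_i * log2(p_i)). Terms: -(6/25)*log2(6/25) = 0.494134; -(9/25)*log2(9/25) = 0.530615; -(9/25)*log2(9/25) = 0.530615; -(1/25)*log2(1/25) = 0.185754. H = 0.494134 + 0.530615 + 0.530615 + 0.185754 = 1.7411

1.7411 bits


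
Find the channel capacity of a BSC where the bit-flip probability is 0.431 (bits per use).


H(p) = -p*log2(p) - (1-p)*log2(1-p) = -0.431*log2(0.431) - 0.569*log2(0.569) = 0.523338 + 0.462881 = 0.9862. C = 1 - H(p) = 1 - 0.9862 = 0.0138

0.0138 bits


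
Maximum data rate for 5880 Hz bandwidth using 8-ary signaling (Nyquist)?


Rate = 2 * B * log2(M) = 2 * 5880 * 3.0 = 35280.0

35280.0 bps


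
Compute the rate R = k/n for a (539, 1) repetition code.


Rate = k/n = 1/539

1/539


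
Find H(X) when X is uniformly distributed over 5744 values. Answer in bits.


H = log2(n) = log2(5744) = 12.4878

12.4878 bits


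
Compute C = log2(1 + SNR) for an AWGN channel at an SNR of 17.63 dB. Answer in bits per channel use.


SNR_linear = 10^(17.63/10) = 57.9429; C = log2(1 + SNR_linear) = log2(1 + 57.9429) = 5.8812

5.8812 bits/channel use


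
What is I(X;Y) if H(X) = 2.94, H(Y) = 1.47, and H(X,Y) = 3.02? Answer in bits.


I(X;Y) = H(X) + H(Y) - H(X,Y) = 2.94 + 1.47 - 3.02 = 1.39

1.39 bits


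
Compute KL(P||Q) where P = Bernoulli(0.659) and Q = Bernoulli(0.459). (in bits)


KL = p*log2(p/q) + (1-p)*log2((1-p)/(1-q)) = 0.659*log2(0.659/0.459) + 0.341*log2(0.341/0.541) = 0.1168

0.1168 bits


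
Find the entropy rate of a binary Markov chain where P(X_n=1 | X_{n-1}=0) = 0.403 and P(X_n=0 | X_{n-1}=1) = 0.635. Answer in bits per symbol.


Stationary distribution: pi_0 = p10/(p01+p10) = 0.6118, pi_1 = 0.3882. Entropy rate H' = pi_0*H(p01) + pi_1*H(p10) = 0.6118*0.9727 + 0.3882*0.9468 = 0.9626

0.9626 bits/symbol


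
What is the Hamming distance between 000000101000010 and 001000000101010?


Count differing positions: . . ^ . . . ^ . ^ ^ . ^ . . . = 5 differences

5


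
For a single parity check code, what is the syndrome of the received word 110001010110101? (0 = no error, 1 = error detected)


Syndrome = XOR of all bits = 1 XOR 1 XOR 0 XOR 0 XOR 0 XOR 1 XOR 0 XOR 1 XOR 0 XOR 1 XOR 1 XOR 0 XOR 1 XOR 0 XOR 1 = 0

0


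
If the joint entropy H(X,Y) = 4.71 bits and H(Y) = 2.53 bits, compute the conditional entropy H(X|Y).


H(X|Y) = H(X,Y) - H(Y) = 4.71 - 2.53 = 2.18

2.18 bits


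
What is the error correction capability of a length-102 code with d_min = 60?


Correction capability = floor((d-1)/2) = floor((60-1)/2) = 29

29 errors


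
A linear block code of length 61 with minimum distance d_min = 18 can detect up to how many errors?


Detection capability = d_min - 1 = 18 - 1 = 17

17 errors


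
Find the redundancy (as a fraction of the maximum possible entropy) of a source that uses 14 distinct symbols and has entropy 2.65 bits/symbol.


H_max = log2(K) = log2(14) = 3.8074 bits/symbol. Redundancy = 1 - H/H_max = 1 - 2.65/3.8074 = 1 - 0.696 = 0.304

0.304


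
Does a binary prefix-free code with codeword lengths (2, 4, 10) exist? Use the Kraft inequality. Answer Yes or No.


Kraft sum = sum(2^(-l_i)) = 0.3135, need <= 1. Result: satisfied (a binary prefix-free code with these lengths exists)

Yes


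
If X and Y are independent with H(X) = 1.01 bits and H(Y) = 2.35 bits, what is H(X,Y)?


For independent variables, H(X,Y) = H(X) + H(Y) = 1.01 + 2.35 = 3.36

3.36 bits


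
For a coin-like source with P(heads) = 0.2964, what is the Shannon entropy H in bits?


H = -p*log2(p) - (1-p)*log2(1-p). -0.2964*log2(0.2964) = 0.519999; -0.7036*log2(0.7036) = 0.356847. H = 0.519999 + 0.356847 = 0.8768

0.8768 bits


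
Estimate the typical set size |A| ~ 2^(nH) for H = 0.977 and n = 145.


log2|A_typical| = nH = 145 * 0.977 = 141.665, so |A_typical| ~ 2^141.665 = 4.420e+42

4.420e+42


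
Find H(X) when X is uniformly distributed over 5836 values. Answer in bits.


H = log2(n) = log2(5836) = 12.5108

12.5108 bits


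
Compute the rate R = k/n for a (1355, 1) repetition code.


Rate = k/n = 1/1355

1/1355


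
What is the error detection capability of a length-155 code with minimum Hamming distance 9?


Detection capability = d_min - 1 = 9 - 1 = 8

8 errors


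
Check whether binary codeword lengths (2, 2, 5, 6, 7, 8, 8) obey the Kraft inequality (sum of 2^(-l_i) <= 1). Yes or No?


Kraft sum = sum(2^(-l_i)) = 0.5625, need <= 1. Result: satisfied (a binary prefix-free code with these lengths exists)

Yes


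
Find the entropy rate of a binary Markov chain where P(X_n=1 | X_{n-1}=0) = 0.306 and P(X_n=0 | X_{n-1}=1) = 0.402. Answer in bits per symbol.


Stationary distribution: pi_0 = p10/(p01+p10) = 0.5678, pi_1 = 0.4322. Entropy rate H' = pi_0*H(p01) + pi_1*H(p10) = 0.5678*0.8885 + 0.4322*0.9721 = 0.9246

0.9246 bits/symbol


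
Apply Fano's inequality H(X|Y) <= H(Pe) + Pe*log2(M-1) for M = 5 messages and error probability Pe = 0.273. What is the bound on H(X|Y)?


H(Pe) = -Pe*log2(Pe) - (1-Pe)*log2(1-Pe) = -0.273*log2(0.273) - 0.727*log2(0.727) = 0.511336 + 0.334400 = 0.8457. Pe*log2(M-1) = 0.273*log2(4) = 0.546000. Bound = H(Pe) + Pe*log2(M-1) = 0.511336 + 0.334400 + 0.546000 = 1.3917

1.3917 bits


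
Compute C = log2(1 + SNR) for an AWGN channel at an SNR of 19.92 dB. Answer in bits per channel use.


SNR_linear = 10^(19.92/10) = 98.1748; C = log2(1 + SNR_linear) = log2(1 + 98.1748) = 6.6319

6.6319 bits/channel use


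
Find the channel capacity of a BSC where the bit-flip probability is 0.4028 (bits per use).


H(p) = -p*log2(p) - (1-p)*log2(1-p) = -0.4028*log2(0.4028) - 0.5972*log2(0.5972) = 0.528419 + 0.444146 = 0.9726. C = 1 - H(p) = 1 - 0.9726 = 0.0274

0.0274 bits


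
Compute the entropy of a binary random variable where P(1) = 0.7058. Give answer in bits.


H = -p*log2(p) - (1-p)*log2(1-p). -0.7058*log2(0.7058) = 0.354784; -0.2942*log2(0.2942) = 0.519301. H = 0.354784 + 0.519301 = 0.8741

0.8741 bits


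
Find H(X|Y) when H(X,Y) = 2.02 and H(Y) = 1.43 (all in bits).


H(X|Y) = H(X,Y) - H(Y) = 2.02 - 1.43 = 0.59

0.59 bits


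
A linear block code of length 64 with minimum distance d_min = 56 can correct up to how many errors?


Correction capability = floor((d-1)/2) = floor((56-1)/2) = 27

27 errors


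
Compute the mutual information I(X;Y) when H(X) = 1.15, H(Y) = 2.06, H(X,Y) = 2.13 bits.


I(X;Y) = H(X) + H(Y) - H(X,Y) = 1.15 + 2.06 - 2.13 = 1.08

1.08 bits


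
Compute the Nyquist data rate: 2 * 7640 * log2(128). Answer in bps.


Rate = 2 * B * log2(M) = 2 * 7640 * 7.0 = 106960.0

106960.0 bps


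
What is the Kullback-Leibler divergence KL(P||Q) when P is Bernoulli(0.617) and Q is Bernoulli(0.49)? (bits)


KL = p*log2(p/q) + (1-p)*log2((1-p)/(1-q)) = 0.617*log2(0.617/0.49) + 0.383*log2(0.383/0.51) = 0.0469

0.0469 bits


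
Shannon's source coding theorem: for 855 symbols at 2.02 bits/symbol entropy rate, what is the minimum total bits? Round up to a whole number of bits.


Minimum bits >= n * H = 855 * 2.02 = 1727.1, rounded up to a whole number of bits = 1728

1728 bits


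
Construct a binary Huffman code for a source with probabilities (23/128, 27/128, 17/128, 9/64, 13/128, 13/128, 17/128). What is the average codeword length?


Huffman construction (repeatedly merge the two least-probable nodes; each merge adds 1 bit to every symbol beneath it): 13/128 + 13/128 = 13/64; 17/128 + 17/128 = 17/64; 9/64 + 23/128 = 41/128; 13/64 + 27/128 = 53/128; 17/64 + 41/128 = 75/128; 53/128 + 75/128 = 1. Resulting codeword lengths (in the order the probabilities were given): (3, 2, 3, 3, 3, 3, 3). L_avg = sum(p_i * l_i) = 23/128*3 + 27/128*2 + 17/128*3 + 9/64*3 + 13/128*3 + 13/128*3 + 17/128*3 = 357/128 = 2.7891

2.7891 bits


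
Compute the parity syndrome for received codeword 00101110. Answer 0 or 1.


Syndrome = XOR of all bits = 0 XOR 0 XOR 1 XOR 0 XOR 1 XOR 1 XOR 1 XOR 0 = 0

0


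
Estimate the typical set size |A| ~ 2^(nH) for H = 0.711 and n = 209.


log2|A_typical| = nH = 209 * 0.711 = 148.599, so |A_typical| ~ 2^148.599 = 5.405e+44

5.405e+44


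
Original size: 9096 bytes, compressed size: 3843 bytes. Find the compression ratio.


Ratio = original / compressed = 9096 / 3843 = 2.3669

2.3669


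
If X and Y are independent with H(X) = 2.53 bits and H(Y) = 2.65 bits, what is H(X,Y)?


For independent variables, H(X,Y) = H(X) + H(Y) = 2.53 + 2.65 = 5.18

5.18 bits


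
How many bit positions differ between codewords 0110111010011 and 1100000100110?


Count differing positions: ^ . ^ . ^ ^ ^ ^ ^ . ^ . ^ = 9 differences

9


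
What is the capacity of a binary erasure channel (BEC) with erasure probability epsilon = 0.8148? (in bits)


C = 1 - epsilon = 1 - 0.8148 = 0.1852

0.1852 bits


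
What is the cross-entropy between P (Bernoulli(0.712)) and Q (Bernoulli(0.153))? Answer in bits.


H(P,Q) = -p*log2(q) - (1-p)*log2(1-q). -0.712*log2(0.153) = 1.928378; -0.288*log2(0.847) = 0.068995. H(P,Q) = 1.928378 + 0.068995 = 1.9974

1.9974 bits


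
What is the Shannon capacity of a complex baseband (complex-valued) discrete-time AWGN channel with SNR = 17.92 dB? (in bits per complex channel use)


SNR_linear = 10^(17.92/10) = 61.9441; C = log2(1 + SNR_linear) = log2(1 + 61.9441) = 5.976

5.976 bits/channel use


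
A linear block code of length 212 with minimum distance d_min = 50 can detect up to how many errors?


Detection capability = d_min - 1 = 50 - 1 = 49

49 errors


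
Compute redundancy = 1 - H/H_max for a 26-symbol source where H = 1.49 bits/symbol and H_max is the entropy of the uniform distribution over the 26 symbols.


H_max = log2(K) = log2(26) = 4.7004 bits/symbol. Redundancy = 1 - H/H_max = 1 - 1.49/4.7004 = 1 - 0.317 = 0.683

0.683


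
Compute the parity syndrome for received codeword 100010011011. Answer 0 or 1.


Syndrome = XOR of all bits = 1 XOR 0 XOR 0 XOR 0 XOR 1 XOR 0 XOR 0 XOR 1 XOR 1 XOR 0 XOR 1 XOR 1 = 0

0


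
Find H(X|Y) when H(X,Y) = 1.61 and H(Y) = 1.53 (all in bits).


H(X|Y) = H(X,Y) - H(Y) = 1.61 - 1.53 = 0.08

0.08 bits


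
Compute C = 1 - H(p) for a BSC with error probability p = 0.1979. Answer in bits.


H(p) = -p*log2(p) - (1-p)*log2(1-p) = -0.1979*log2(0.1979) - 0.8021*log2(0.8021) = 0.462523 + 0.255185 = 0.7177. C = 1 - H(p) = 1 - 0.7177 = 0.2823

0.2823 bits


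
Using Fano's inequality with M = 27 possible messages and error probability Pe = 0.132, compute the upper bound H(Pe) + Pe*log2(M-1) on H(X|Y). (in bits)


H(Pe) = -Pe*log2(Pe) - (1-Pe)*log2(1-Pe) = -0.132*log2(0.132) - 0.868*log2(0.868) = 0.385624 + 0.177274 = 0.5629. Pe*log2(M-1) = 0.132*log2(26) = 0.620458. Bound = H(Pe) + Pe*log2(M-1) = 0.385624 + 0.177274 + 0.620458 = 1.1834

1.1834 bits


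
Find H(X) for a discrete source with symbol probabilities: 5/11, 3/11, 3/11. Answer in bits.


H = -sum(p_i * log2(p_i)). Terms: -(5/11)*log2(5/11) = 0.517047; -(3/11)*log2(3/11) = 0.511219; -(3/11)*log2(3/11) = 0.511219. H = 0.517047 + 0.511219 + 0.511219 = 1.5395

1.5395 bits


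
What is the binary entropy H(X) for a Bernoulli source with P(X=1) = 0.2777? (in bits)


H = -p*log2(p) - (1-p)*log2(1-p). -0.2777*log2(0.2777) = 0.513301; -0.7223*log2(0.7223) = 0.338997. H = 0.513301 + 0.338997 = 0.8523

0.8523 bits


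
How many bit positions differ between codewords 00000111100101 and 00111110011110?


Count differing positions: . . ^ ^ ^ . . ^ ^ ^ ^ . ^ ^ = 9 differences

9


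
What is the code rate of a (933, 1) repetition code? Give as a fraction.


Rate = k/n = 1/933

1/933


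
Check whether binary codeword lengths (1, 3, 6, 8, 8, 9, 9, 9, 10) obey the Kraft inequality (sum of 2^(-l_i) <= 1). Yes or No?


Kraft sum = sum(2^(-l_i)) = 0.6553, need <= 1. Result: satisfied (a binary prefix-free code with these lengths exists)

Yes


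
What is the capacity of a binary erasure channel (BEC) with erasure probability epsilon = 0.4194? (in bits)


C = 1 - epsilon = 1 - 0.4194 = 0.5806

0.5806 bits


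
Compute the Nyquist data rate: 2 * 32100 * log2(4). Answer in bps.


Rate = 2 * B * log2(M) = 2 * 32100 * 2.0 = 128400.0

128400.0 bps


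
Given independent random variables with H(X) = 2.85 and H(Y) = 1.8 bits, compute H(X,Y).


For independent variables, H(X,Y) = H(X) + H(Y) = 2.85 + 1.8 = 4.65

4.65 bits


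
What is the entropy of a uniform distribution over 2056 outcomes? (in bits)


H = log2(n) = log2(2056) = 11.0056

11.0056 bits


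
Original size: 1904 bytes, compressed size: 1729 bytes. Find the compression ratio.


Ratio = original / compressed = 1904 / 1729 = 1.1012

1.1012


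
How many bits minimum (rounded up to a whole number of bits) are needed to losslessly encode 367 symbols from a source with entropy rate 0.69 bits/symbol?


Minimum bits >= n * H = 367 * 0.69 = 253.23, rounded up to a whole number of bits = 254

254 bits


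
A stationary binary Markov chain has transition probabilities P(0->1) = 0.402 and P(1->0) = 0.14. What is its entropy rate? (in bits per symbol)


Stationary distribution: pi_0 = p10/(p01+p10) = 0.2583, pi_1 = 0.7417. Entropy rate H' = pi_0*H(p01) + pi_1*H(p10) = 0.2583*0.9721 + 0.7417*0.5842 = 0.6844

0.6844 bits/symbol


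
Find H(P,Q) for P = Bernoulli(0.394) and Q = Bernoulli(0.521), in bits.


H(P,Q) = -p*log2(q) - (1-p)*log2(1-q). -0.394*log2(0.521) = 0.370614; -0.606*log2(0.479) = 0.643513. H(P,Q) = 0.370614 + 0.643513 = 1.0141

1.0141 bits


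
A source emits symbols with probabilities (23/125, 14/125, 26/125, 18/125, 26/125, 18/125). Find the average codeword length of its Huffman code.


Huffman construction (repeatedly merge the two least-probable nodes; each merge adds 1 bit to every symbol beneath it): 14/125 + 18/125 = 32/125; 18/125 + 23/125 = 41/125; 26/125 + 26/125 = 52/125; 32/125 + 41/125 = 73/125; 52/125 + 73/125 = 1. Resulting codeword lengths (in the order the probabilities were given): (3, 3, 2, 3, 2, 3). L_avg = sum(p_i * l_i) = 23/125*3 + 14/125*3 + 26/125*2 + 18/125*3 + 26/125*2 + 18/125*3 = 323/125 = 2.584

2.584 bits


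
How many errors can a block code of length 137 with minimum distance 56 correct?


Correction capability = floor((d-1)/2) = floor((56-1)/2) = 27

27 errors


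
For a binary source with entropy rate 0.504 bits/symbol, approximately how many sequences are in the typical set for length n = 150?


log2|A_typical| = nH = 150 * 0.504 = 75.6, so |A_typical| ~ 2^75.6 = 5.726e+22

5.726e+22


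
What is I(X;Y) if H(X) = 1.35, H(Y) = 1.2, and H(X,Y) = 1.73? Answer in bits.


I(X;Y) = H(X) + H(Y) - H(X,Y) = 1.35 + 1.2 - 1.73 = 0.82

0.82 bits


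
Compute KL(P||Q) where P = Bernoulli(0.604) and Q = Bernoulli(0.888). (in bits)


KL = p*log2(p/q) + (1-p)*log2((1-p)/(1-q)) = 0.604*log2(0.604/0.888) + 0.396*log2(0.396/0.112) = 0.3857

0.3857 bits


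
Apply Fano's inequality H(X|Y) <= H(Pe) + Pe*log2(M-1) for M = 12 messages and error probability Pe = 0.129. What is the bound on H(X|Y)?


H(Pe) = -Pe*log2(Pe) - (1-Pe)*log2(1-Pe) = -0.129*log2(0.129) - 0.871*log2(0.871) = 0.381138 + 0.173551 = 0.5547. Pe*log2(M-1) = 0.129*log2(11) = 0.446267. Bound = H(Pe) + Pe*log2(M-1) = 0.381138 + 0.173551 + 0.446267 = 1.001

1.001 bits


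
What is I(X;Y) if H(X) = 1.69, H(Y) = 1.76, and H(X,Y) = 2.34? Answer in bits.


I(X;Y) = H(X) + H(Y) - H(X,Y) = 1.69 + 1.76 - 2.34 = 1.11

1.11 bits


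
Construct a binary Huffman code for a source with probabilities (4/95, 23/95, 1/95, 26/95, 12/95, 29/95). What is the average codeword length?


Huffman construction (repeatedly merge the two least-probable nodes; each merge adds 1 bit to every symbol beneath it): 1/95 + 4/95 = 1/19; 1/19 + 12/95 = 17/95; 17/95 + 23/95 = 8/19; 26/95 + 29/95 = 11/19; 8/19 + 11/19 = 1. Resulting codeword lengths (in the order the probabilities were given): (4, 2, 4, 2, 3, 2). L_avg = sum(p_i * l_i) = 4/95*4 + 23/95*2 + 1/95*4 + 26/95*2 + 12/95*3 + 29/95*2 = 212/95 = 2.2316

2.2316 bits


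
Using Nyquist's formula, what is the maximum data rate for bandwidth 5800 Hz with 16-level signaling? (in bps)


Rate = 2 * B * log2(M) = 2 * 5800 * 4.0 = 46400.0

46400.0 bps


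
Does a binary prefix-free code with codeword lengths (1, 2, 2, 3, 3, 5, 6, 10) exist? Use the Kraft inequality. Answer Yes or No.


Kraft sum = sum(2^(-l_i)) = 1.2979, need <= 1. Result: violated (a binary prefix-free code with these lengths cannot exist)

No


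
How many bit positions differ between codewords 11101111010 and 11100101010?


Count differing positions: . . . . ^ . ^ . . . . = 2 differences

2


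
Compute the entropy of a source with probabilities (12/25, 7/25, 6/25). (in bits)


H = -sum(p_i * log2(p_i)). Terms: -(12/25)*log2(12/25) = 0.508269; -(7/25)*log2(7/25) = 0.514220; -(6/25)*log2(6/25) = 0.494134. H = 0.508269 + 0.514220 + 0.494134 = 1.5166

1.5166 bits


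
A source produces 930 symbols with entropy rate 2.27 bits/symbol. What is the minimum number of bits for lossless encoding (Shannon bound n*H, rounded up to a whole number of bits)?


Minimum bits >= n * H = 930 * 2.27 = 2111.1, rounded up to a whole number of bits = 2112

2112 bits


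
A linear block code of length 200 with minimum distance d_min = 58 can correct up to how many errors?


Correction capability = floor((d-1)/2) = floor((58-1)/2) = 28

28 errors


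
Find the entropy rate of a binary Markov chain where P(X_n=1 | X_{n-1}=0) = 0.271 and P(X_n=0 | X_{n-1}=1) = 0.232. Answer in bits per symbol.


Stationary distribution: pi_0 = p10/(p01+p10) = 0.4612, pi_1 = 0.5388. Entropy rate H' = pi_0*H(p01) + pi_1*H(p10) = 0.4612*0.8429 + 0.5388*0.7815 = 0.8098

0.8098 bits/symbol


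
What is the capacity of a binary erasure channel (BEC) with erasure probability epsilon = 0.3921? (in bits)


C = 1 - epsilon = 1 - 0.3921 = 0.6079

0.6079 bits


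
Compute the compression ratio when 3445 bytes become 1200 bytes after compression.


Ratio = original / compressed = 3445 / 1200 = 2.8708

2.8708


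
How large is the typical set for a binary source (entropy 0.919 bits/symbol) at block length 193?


log2|A_typical| = nH = 193 * 0.919 = 177.367, so |A_typical| ~ 2^177.367 = 2.471e+53

2.471e+53


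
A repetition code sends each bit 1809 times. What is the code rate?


Rate = k/n = 1/1809

1/1809


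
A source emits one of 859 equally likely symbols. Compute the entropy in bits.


H = log2(n) = log2(859) = 9.7465

9.7465 bits


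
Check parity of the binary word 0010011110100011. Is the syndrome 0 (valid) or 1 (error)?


Syndrome = XOR of all bits = 0 XOR 0 XOR 1 XOR 0 XOR 0 XOR 1 XOR 1 XOR 1 XOR 1 XOR 0 XOR 1 XOR 0 XOR 0 XOR 0 XOR 1 XOR 1 = 0

0


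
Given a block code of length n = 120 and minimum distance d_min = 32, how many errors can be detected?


Detection capability = d_min - 1 = 32 - 1 = 31

31 errors


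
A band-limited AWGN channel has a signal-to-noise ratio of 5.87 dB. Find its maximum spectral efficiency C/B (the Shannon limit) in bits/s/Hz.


SNR_linear = 10^(5.87/10) = 3.8637; C/B = log2(1 + SNR_linear) = log2(1 + 3.8637) = 2.282

2.282 bits/s/Hz


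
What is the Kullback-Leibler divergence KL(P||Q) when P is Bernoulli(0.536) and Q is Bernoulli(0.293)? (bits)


KL = p*log2(p/q) + (1-p)*log2((1-p)/(1-q)) = 0.536*log2(0.536/0.293) + 0.464*log2(0.464/0.707) = 0.1851

0.1851 bits


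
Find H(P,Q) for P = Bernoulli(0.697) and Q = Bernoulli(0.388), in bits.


H(P,Q) = -p*log2(q) - (1-p)*log2(1-q). -0.697*log2(0.388) = 0.952012; -0.303*log2(0.612) = 0.214644. H(P,Q) = 0.952012 + 0.214644 = 1.1667

1.1667 bits


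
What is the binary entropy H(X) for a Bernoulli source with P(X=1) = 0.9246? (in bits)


H = -p*log2(p) - (1-p)*log2(1-p). -0.9246*log2(0.9246) = 0.104571; -0.0754*log2(0.0754) = 0.281189. H = 0.104571 + 0.281189 = 0.3858

0.3858 bits


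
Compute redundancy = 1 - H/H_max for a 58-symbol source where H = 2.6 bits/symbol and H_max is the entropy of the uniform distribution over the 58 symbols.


H_max = log2(K) = log2(58) = 5.858 bits/symbol. Redundancy = 1 - H/H_max = 1 - 2.6/5.858 = 1 - 0.4438 = 0.5562

0.5562


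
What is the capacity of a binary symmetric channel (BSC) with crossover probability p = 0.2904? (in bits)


H(p) = -p*log2(p) - (1-p)*log2(1-p) = -0.2904*log2(0.2904) - 0.7096*log2(0.7096) = 0.518041 + 0.351197 = 0.8692. C = 1 - H(p) = 1 - 0.8692 = 0.1308

0.1308 bits


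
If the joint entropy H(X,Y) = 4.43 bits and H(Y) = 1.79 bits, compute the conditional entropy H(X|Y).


H(X|Y) = H(X,Y) - H(Y) = 4.43 - 1.79 = 2.64

2.64 bits


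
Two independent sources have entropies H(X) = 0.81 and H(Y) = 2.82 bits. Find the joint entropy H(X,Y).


For independent variables, H(X,Y) = H(X) + H(Y) = 0.81 + 2.82 = 3.63

3.63 bits


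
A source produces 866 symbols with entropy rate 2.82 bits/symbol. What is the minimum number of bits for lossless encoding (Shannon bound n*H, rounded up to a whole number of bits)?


Minimum bits >= n * H = 866 * 2.82 = 2442.12, rounded up to a whole number of bits = 2443

2443 bits


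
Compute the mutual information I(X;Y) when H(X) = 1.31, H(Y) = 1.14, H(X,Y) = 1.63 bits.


I(X;Y) = H(X) + H(Y) - H(X,Y) = 1.31 + 1.14 - 1.63 = 0.82

0.82 bits


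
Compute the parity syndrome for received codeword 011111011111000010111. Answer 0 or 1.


Syndrome = XOR of all bits = 0 XOR 1 XOR 1 XOR 1 XOR 1 XOR 1 XOR 0 XOR 1 XOR 1 XOR 1 XOR 1 XOR 1 XOR 0 XOR 0 XOR 0 XOR 0 XOR 1 XOR 0 XOR 1 XOR 1 XOR 1 = 0

0


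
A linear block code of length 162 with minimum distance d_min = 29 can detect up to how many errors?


Detection capability = d_min - 1 = 29 - 1 = 28

28 errors


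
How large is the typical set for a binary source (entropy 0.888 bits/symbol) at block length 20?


log2|A_typical| = nH = 20 * 0.888 = 17.76, so |A_typical| ~ 2^17.76 = 2.220e+05

2.220e+05


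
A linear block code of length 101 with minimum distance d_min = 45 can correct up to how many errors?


Correction capability = floor((d-1)/2) = floor((45-1)/2) = 22

22 errors


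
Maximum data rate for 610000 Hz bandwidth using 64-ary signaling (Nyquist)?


Rate = 2 * B * log2(M) = 2 * 610000 * 6.0 = 7320000.0

7320000.0 bps


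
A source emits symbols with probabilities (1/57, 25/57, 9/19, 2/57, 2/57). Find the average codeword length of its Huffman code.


Huffman construction (repeatedly merge the two least-probable nodes; each merge adds 1 bit to every symbol beneath it): 1/57 + 2/57 = 1/19; 2/57 + 1/19 = 5/57; 5/57 + 25/57 = 10/19; 9/19 + 10/19 = 1. Resulting codeword lengths (in the order the probabilities were given): (4, 2, 1, 4, 3). L_avg = sum(p_i * l_i) = 1/57*4 + 25/57*2 + 9/19*1 + 2/57*4 + 2/57*3 = 5/3 = 1.6667

1.6667 bits


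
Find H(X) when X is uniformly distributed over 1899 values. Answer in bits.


H = log2(n) = log2(1899) = 10.891

10.891 bits


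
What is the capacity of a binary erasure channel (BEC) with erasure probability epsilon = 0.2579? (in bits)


C = 1 - epsilon = 1 - 0.2579 = 0.7421

0.7421 bits


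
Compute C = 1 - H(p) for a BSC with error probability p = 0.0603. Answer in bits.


H(p) = -p*log2(p) - (1-p)*log2(1-p) = -0.0603*log2(0.0603) - 0.9397*log2(0.9397) = 0.244317 + 0.084317 = 0.3286. C = 1 - H(p) = 1 - 0.3286 = 0.6714

0.6714 bits


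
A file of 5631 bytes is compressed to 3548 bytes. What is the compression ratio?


Ratio = original / compressed = 5631 / 3548 = 1.5871

1.5871


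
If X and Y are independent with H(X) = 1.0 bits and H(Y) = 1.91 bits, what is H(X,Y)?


For independent variables, H(X,Y) = H(X) + H(Y) = 1.0 + 1.91 = 2.91

2.91 bits


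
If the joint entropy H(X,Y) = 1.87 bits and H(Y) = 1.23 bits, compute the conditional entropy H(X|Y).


H(X|Y) = H(X,Y) - H(Y) = 1.87 - 1.23 = 0.64

0.64 bits


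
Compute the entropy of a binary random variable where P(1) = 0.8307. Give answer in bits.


H = -p*log2(p) - (1-p)*log2(1-p). -0.8307*log2(0.8307) = 0.222296; -0.1693*log2(0.1693) = 0.433805. H = 0.222296 + 0.433805 = 0.6561

0.6561 bits


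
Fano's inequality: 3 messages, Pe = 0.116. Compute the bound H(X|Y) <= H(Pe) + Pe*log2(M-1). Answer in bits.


H(Pe) = -Pe*log2(Pe) - (1-Pe)*log2(1-Pe) = -0.116*log2(0.116) - 0.884*log2(0.884) = 0.360505 + 0.157247 = 0.5178. Pe*log2(M-1) = 0.116*log2(2) = 0.116000. Bound = H(Pe) + Pe*log2(M-1) = 0.360505 + 0.157247 + 0.116000 = 0.6338

0.6338 bits


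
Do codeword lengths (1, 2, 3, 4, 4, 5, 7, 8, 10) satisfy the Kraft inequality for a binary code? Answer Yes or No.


Kraft sum = sum(2^(-l_i)) = 1.0439, need <= 1. Result: violated (a binary prefix-free code with these lengths cannot exist)

No


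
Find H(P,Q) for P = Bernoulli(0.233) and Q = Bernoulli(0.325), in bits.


H(P,Q) = -p*log2(q) - (1-p)*log2(1-q). -0.233*log2(0.325) = 0.377807; -0.767*log2(0.675) = 0.434920. H(P,Q) = 0.377807 + 0.434920 = 0.8127

0.8127 bits


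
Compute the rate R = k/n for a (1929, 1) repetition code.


Rate = k/n = 1/1929

1/1929


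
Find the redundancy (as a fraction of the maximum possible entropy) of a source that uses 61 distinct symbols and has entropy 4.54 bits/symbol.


H_max = log2(K) = log2(61) = 5.9307 bits/symbol. Redundancy = 1 - H/H_max = 1 - 4.54/5.9307 = 1 - 0.7655 = 0.2345

0.2345


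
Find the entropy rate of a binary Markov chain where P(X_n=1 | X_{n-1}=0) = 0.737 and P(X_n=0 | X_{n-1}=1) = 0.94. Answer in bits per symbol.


Stationary distribution: pi_0 = p10/(p01+p10) = 0.5605, pi_1 = 0.4395. Entropy rate H' = pi_0*H(p01) + pi_1*H(p10) = 0.5605*0.8312 + 0.4395*0.3274 = 0.6098

0.6098 bits/symbol


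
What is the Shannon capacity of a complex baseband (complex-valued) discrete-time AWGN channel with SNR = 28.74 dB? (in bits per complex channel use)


SNR_linear = 10^(28.74/10) = 748.1695; C = log2(1 + SNR_linear) = log2(1 + 748.1695) = 9.5491

9.5491 bits/channel use


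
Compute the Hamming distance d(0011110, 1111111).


Count differing positions: ^ ^ . . . . ^ = 3 differences

3


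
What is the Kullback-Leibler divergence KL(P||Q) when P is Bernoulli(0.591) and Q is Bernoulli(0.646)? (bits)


KL = p*log2(p/q) + (1-p)*log2((1-p)/(1-q)) = 0.591*log2(0.591/0.646) + 0.409*log2(0.409/0.354) = 0.0093

0.0093 bits


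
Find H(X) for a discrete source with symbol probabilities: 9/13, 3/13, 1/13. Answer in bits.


H = -sum(p_i * log2(p_i)). Terms: -(9/13)*log2(9/13) = 0.367279; -(3/13)*log2(3/13) = 0.488187; -(1/13)*log2(1/13) = 0.284649. H = 0.367279 + 0.488187 + 0.284649 = 1.1401

1.1401 bits


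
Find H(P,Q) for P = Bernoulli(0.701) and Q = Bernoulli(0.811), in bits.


H(P,Q) = -p*log2(q) - (1-p)*log2(1-q). -0.701*log2(0.811) = 0.211861; -0.299*log2(0.189) = 0.718659. H(P,Q) = 0.211861 + 0.718659 = 0.9305

0.9305 bits


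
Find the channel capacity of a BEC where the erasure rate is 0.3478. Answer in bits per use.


C = 1 - epsilon = 1 - 0.3478 = 0.6522

0.6522 bits


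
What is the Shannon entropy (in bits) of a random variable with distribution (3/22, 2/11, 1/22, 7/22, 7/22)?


H = -sum(p_i * log2(p_i)). Terms: -(3/22)*log2(3/22) = 0.391973; -(2/11)*log2(2/11) = 0.447169; -(1/22)*log2(1/22) = 0.202701; -(7/22)*log2(7/22) = 0.525661; -(7/22)*log2(7/22) = 0.525661. H = 0.391973 + 0.447169 + 0.202701 + 0.525661 + 0.525661 = 2.0932

2.0932 bits


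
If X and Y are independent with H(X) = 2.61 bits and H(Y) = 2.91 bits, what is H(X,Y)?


For independent variables, H(X,Y) = H(X) + H(Y) = 2.61 + 2.91 = 5.52

5.52 bits


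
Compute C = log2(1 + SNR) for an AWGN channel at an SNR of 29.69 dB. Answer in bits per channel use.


SNR_linear = 10^(29.69/10) = 931.1079; C = log2(1 + SNR_linear) = log2(1 + 931.1079) = 9.8644

9.8644 bits/channel use


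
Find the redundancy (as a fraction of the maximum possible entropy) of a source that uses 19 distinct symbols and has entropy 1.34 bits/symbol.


H_max = log2(K) = log2(19) = 4.2479 bits/symbol. Redundancy = 1 - H/H_max = 1 - 1.34/4.2479 = 1 - 0.3154 = 0.6846

0.6846


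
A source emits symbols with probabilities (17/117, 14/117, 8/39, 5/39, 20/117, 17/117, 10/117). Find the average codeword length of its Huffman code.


Huffman construction (repeatedly merge the two least-probable nodes; each merge adds 1 bit to every symbol beneath it): 10/117 + 14/117 = 8/39; 5/39 + 17/117 = 32/117; 17/117 + 20/117 = 37/117; 8/39 + 8/39 = 16/39; 32/117 + 37/117 = 23/39; 16/39 + 23/39 = 1. Resulting codeword lengths (in the order the probabilities were given): (3, 3, 2, 3, 3, 3, 3). L_avg = sum(p_i * l_i) = 17/117*3 + 14/117*3 + 8/39*2 + 5/39*3 + 20/117*3 + 17/117*3 + 10/117*3 = 109/39 = 2.7949

2.7949 bits


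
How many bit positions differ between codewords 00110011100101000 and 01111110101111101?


Count differing positions: . ^ . . ^ ^ . ^ . . ^ . ^ . ^ . ^ = 8 differences

8


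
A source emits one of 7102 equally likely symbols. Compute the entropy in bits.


H = log2(n) = log2(7102) = 12.794

12.794 bits


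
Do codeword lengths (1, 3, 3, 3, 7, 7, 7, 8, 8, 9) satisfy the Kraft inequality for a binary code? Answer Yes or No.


Kraft sum = sum(2^(-l_i)) = 0.9082, need <= 1. Result: satisfied (a binary prefix-free code with these lengths exists)

Yes


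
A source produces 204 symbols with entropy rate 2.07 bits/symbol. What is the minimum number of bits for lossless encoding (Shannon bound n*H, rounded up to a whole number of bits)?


Minimum bits >= n * H = 204 * 2.07 = 422.28, rounded up to a whole number of bits = 423

423 bits


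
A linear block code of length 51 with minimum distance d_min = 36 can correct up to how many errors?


Correction capability = floor((d-1)/2) = floor((36-1)/2) = 17

17 errors


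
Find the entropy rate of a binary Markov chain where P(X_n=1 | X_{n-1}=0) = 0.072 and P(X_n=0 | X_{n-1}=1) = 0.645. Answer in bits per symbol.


Stationary distribution: pi_0 = p10/(p01+p10) = 0.8996, pi_1 = 0.1004. Entropy rate H' = pi_0*H(p01) + pi_1*H(p10) = 0.8996*0.3733 + 0.1004*0.9385 = 0.4301

0.4301 bits/symbol


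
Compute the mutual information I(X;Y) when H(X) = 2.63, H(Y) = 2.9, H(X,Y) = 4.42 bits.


I(X;Y) = H(X) + H(Y) - H(X,Y) = 2.63 + 2.9 - 4.42 = 1.11

1.11 bits


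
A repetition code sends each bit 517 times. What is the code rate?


Rate = k/n = 1/517

1/517


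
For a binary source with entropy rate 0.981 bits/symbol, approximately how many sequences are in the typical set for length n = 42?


log2|A_typical| = nH = 42 * 0.981 = 41.202, so |A_typical| ~ 2^41.202 = 2.530e+12

2.530e+12


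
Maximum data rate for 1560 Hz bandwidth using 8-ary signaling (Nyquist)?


Rate = 2 * B * log2(M) = 2 * 1560 * 3.0 = 9360.0

9360.0 bps


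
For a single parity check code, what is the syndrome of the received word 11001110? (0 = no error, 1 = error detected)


Syndrome = XOR of all bits = 1 XOR 1 XOR 0 XOR 0 XOR 1 XOR 1 XOR 1 XOR 0 = 1

1


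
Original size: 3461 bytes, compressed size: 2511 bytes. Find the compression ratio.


Ratio = original / compressed = 3461 / 2511 = 1.3783

1.3783


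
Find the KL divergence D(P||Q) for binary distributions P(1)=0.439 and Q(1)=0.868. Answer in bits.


KL = p*log2(p/q) + (1-p)*log2((1-p)/(1-q)) = 0.439*log2(0.439/0.868) + 0.561*log2(0.561/0.132) = 0.7393

0.7393 bits


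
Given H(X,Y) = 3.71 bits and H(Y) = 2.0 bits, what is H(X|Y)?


H(X|Y) = H(X,Y) - H(Y) = 3.71 - 2.0 = 1.71

1.71 bits


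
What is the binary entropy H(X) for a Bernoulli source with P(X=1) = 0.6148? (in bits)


H = -p*log2(p) - (1-p)*log2(1-p). -0.6148*log2(0.6148) = 0.431473; -0.3852*log2(0.3852) = 0.530159. H = 0.431473 + 0.530159 = 0.9616

0.9616 bits


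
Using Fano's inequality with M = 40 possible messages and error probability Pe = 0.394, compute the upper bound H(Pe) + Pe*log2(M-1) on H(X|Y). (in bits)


H(Pe) = -Pe*log2(Pe) - (1-Pe)*log2(1-Pe) = -0.394*log2(0.394) - 0.606*log2(0.606) = 0.529431 + 0.437902 = 0.9673. Pe*log2(M-1) = 0.394*log2(39) = 2.082448. Bound = H(Pe) + Pe*log2(M-1) = 0.529431 + 0.437902 + 2.082448 = 3.0498

3.0498 bits


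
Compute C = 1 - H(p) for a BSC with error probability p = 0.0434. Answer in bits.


H(p) = -p*log2(p) - (1-p)*log2(1-p) = -0.0434*log2(0.0434) - 0.9566*log2(0.9566) = 0.196435 + 0.061234 = 0.2577. C = 1 - H(p) = 1 - 0.2577 = 0.7423

0.7423 bits


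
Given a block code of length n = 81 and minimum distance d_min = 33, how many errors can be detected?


Detection capability = d_min - 1 = 33 - 1 = 32

32 errors


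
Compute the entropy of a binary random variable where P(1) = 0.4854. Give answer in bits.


H = -p*log2(p) - (1-p)*log2(1-p). -0.4854*log2(0.4854) = 0.506153; -0.5146*log2(0.5146) = 0.493232. H = 0.506153 + 0.493232 = 0.9994

0.9994 bits


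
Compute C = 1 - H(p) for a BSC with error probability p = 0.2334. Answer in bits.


H(p) = -p*log2(p) - (1-p)*log2(1-p) = -0.2334*log2(0.2334) - 0.7666*log2(0.7666) = 0.489935 + 0.293956 = 0.7839. C = 1 - H(p) = 1 - 0.7839 = 0.2161

0.2161 bits


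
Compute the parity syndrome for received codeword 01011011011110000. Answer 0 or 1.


Syndrome = XOR of all bits = 0 XOR 1 XOR 0 XOR 1 XOR 1 XOR 0 XOR 1 XOR 1 XOR 0 XOR 1 XOR 1 XOR 1 XOR 1 XOR 0 XOR 0 XOR 0 XOR 0 = 1

1


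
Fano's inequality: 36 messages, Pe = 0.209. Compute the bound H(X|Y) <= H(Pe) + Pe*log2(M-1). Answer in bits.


H(Pe) = -Pe*log2(Pe) - (1-Pe)*log2(1-Pe) = -0.209*log2(0.209) - 0.791*log2(0.791) = 0.472011 + 0.267556 = 0.7396. Pe*log2(M-1) = 0.209*log2(35) = 1.072020. Bound = H(Pe) + Pe*log2(M-1) = 0.472011 + 0.267556 + 1.072020 = 1.8116

1.8116 bits


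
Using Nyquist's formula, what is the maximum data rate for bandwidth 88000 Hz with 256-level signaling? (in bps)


Rate = 2 * B * log2(M) = 2 * 88000 * 8.0 = 1408000.0

1408000.0 bps


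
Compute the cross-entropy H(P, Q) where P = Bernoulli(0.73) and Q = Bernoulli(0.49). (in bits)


H(P,Q) = -p*log2(q) - (1-p)*log2(1-q). -0.73*log2(0.49) = 0.751277; -0.27*log2(0.51) = 0.262286. H(P,Q) = 0.751277 + 0.262286 = 1.0136

1.0136 bits


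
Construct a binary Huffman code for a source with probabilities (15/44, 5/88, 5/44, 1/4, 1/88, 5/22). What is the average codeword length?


Huffman construction (repeatedly merge the two least-probable nodes; each merge adds 1 bit to every symbol beneath it): 1/88 + 5/88 = 3/44; 3/44 + 5/44 = 2/11; 2/11 + 5/22 = 9/22; 1/4 + 15/44 = 13/22; 9/22 + 13/22 = 1. Resulting codeword lengths (in the order the probabilities were given): (2, 4, 3, 2, 4, 2). L_avg = sum(p_i * l_i) = 15/44*2 + 5/88*4 + 5/44*3 + 1/4*2 + 1/88*4 + 5/22*2 = 9/4 = 2.25

2.25 bits
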